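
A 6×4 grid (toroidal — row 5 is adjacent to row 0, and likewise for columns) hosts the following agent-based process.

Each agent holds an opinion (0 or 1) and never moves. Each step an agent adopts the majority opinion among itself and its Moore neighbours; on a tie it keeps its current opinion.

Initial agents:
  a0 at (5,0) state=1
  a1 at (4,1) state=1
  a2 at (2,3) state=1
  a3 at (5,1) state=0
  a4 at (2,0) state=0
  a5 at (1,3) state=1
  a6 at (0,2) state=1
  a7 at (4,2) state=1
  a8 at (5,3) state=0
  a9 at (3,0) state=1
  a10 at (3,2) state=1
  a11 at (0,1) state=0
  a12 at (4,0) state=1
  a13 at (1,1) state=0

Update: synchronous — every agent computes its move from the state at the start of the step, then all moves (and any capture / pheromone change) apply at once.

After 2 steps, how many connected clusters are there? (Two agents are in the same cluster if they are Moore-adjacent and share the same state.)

2

t=1: a0@(5,0):1 a1@(4,1):1 a2@(2,3):1 a3@(5,1):1 a4@(2,0):1 a5@(1,3):1 a6@(0,2):0 a7@(4,2):1 a8@(5,3):1 a9@(3,0):1 a10@(3,2):1 a11@(0,1):0 a12@(4,0):1 a13@(1,1):0
t=2: (unchanged — steady state)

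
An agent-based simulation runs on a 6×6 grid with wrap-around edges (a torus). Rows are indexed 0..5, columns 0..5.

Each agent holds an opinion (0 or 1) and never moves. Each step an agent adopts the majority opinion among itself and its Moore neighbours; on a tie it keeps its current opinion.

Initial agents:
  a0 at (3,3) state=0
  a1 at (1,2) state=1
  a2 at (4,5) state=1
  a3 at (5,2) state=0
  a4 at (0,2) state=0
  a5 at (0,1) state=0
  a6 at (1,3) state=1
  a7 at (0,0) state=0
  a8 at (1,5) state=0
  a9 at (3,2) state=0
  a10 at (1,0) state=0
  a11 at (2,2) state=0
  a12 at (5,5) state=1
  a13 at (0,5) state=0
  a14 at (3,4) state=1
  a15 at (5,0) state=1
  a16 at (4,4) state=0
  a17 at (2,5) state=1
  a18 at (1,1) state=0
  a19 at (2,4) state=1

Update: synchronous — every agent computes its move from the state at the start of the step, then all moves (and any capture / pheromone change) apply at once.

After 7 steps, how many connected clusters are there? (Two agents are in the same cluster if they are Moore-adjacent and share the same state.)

2

t=1: a0@(3,3):0 a1@(1,2):0 a2@(4,5):1 a3@(5,2):0 a4@(0,2):0 a5@(0,1):0 a6@(1,3):1 a7@(0,0):0 a8@(1,5):0 a9@(3,2):0 a10@(1,0):0 a11@(2,2):0 a12@(5,5):1 a13@(0,5):0 a14@(3,4):1 a15@(5,0):1 a16@(4,4):1 a17@(2,5):1 a18@(1,1):0 a19@(2,4):1
t=2: a0@(3,3):0 a1@(1,2):0 a2@(4,5):1 a3@(5,2):0 a4@(0,2):0 a5@(0,1):0 a6@(1,3):0 a7@(0,0):0 a8@(1,5):0 a9@(3,2):0 a10@(1,0):0 a11@(2,2):0 a12@(5,5):1 a13@(0,5):0 a14@(3,4):1 a15@(5,0):1 a16@(4,4):1 a17@(2,5):1 a18@(1,1):0 a19@(2,4):1
t=3: (unchanged — steady state)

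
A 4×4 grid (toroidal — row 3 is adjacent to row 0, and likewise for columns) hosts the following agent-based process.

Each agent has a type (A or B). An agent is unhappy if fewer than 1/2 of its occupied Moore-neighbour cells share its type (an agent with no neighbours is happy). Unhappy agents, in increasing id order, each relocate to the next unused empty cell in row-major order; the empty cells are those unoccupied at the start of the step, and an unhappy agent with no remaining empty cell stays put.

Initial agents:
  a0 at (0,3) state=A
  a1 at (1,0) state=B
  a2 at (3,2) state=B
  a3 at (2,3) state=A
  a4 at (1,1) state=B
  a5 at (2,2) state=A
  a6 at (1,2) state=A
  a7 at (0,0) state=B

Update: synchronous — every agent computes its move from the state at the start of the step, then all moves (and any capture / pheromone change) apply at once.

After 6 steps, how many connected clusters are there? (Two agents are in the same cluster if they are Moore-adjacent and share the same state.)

t=1: a0@(0,1):A a1@(1,0):B a2@(0,2):B a3@(2,3):A a4@(1,1):B a5@(2,2):A a6@(1,2):A a7@(0,0):B
t=2: a0@(0,3):A a1@(1,0):B a2@(1,3):B a3@(2,3):A a4@(1,1):B a5@(2,2):A a6@(1,2):A a7@(0,0):B
t=3: a0@(0,1):A a1@(1,0):B a2@(0,2):B a3@(2,3):A a4@(1,1):B a5@(2,2):A a6@(1,2):A a7@(0,0):B
t=4: a0@(0,3):A a1@(1,0):B a2@(1,3):B a3@(2,3):A a4@(1,1):B a5@(2,2):A a6@(1,2):A a7@(0,0):B
t=5: a0@(0,1):A a1@(1,0):B a2@(0,2):B a3@(2,3):A a4@(1,1):B a5@(2,2):A a6@(1,2):A a7@(0,0):B
t=6: a0@(0,3):A a1@(1,0):B a2@(1,3):B a3@(2,3):A a4@(1,1):B a5@(2,2):A a6@(1,2):A a7@(0,0):B

2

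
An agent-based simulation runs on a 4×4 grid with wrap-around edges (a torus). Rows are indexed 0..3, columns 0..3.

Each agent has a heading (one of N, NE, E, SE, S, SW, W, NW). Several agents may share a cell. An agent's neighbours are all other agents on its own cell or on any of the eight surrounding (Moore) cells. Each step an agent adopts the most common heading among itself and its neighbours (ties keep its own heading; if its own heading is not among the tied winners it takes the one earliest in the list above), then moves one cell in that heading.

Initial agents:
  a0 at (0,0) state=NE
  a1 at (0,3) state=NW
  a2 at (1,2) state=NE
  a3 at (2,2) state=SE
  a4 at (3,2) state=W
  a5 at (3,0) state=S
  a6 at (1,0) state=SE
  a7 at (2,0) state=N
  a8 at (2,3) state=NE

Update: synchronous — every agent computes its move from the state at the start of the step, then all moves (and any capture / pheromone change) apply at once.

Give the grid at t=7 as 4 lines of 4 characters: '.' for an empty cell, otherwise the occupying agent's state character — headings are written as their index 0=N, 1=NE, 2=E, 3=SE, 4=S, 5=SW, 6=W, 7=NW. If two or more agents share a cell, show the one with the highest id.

...1
..11
.1.1
.11.

t=1: a0@(3,1):NE a1@(3,0):NE a2@(0,3):NE a3@(1,3):NE a4@(3,1):W a5@(2,1):NE a6@(0,1):NE a7@(1,0):N a8@(1,0):NE
t=2: a0@(2,2):NE a1@(2,1):NE a2@(3,0):NE a3@(0,0):NE a4@(2,2):NE a5@(1,2):NE a6@(3,2):NE a7@(0,1):NE a8@(0,1):NE
t=3: a0@(1,3):NE a1@(1,2):NE a2@(2,1):NE a3@(3,1):NE a4@(1,3):NE a5@(0,3):NE a6@(2,3):NE a7@(3,2):NE a8@(3,2):NE
t=4: a0@(0,0):NE a1@(0,3):NE a2@(1,2):NE a3@(2,2):NE a4@(0,0):NE a5@(3,0):NE a6@(1,0):NE a7@(2,3):NE a8@(2,3):NE
t=5: a0@(3,1):NE a1@(3,0):NE a2@(0,3):NE a3@(1,3):NE a4@(3,1):NE a5@(2,1):NE a6@(0,1):NE a7@(1,0):NE a8@(1,0):NE
t=6: a0@(2,2):NE a1@(2,1):NE a2@(3,0):NE a3@(0,0):NE a4@(2,2):NE a5@(1,2):NE a6@(3,2):NE a7@(0,1):NE a8@(0,1):NE
t=7: a0@(1,3):NE a1@(1,2):NE a2@(2,1):NE a3@(3,1):NE a4@(1,3):NE a5@(0,3):NE a6@(2,3):NE a7@(3,2):NE a8@(3,2):NE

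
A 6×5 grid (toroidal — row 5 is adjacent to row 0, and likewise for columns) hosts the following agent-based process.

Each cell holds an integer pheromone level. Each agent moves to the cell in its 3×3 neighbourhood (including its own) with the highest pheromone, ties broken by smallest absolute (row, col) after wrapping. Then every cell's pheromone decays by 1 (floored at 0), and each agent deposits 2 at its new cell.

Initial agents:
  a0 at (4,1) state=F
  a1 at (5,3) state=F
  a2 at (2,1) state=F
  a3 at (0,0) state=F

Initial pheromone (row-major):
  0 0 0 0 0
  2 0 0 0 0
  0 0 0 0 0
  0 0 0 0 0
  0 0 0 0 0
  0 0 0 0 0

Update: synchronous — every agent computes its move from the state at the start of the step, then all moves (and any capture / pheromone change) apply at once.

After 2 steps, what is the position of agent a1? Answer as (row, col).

t=1: a0@(3,0) a1@(0,2) a2@(1,0) a3@(1,0) | pheromone: 0 0 2 0 0 / 5 0 0 0 0 / 0 0 0 0 0 / 2 0 0 0 0 / 0 0 0 0 0 / 0 0 0 0 0
t=2: a0@(3,0) a1@(0,2) a2@(1,0) a3@(1,0) | pheromone: 0 0 3 0 0 / 8 0 0 0 0 / 0 0 0 0 0 / 3 0 0 0 0 / 0 0 0 0 0 / 0 0 0 0 0

(0, 2)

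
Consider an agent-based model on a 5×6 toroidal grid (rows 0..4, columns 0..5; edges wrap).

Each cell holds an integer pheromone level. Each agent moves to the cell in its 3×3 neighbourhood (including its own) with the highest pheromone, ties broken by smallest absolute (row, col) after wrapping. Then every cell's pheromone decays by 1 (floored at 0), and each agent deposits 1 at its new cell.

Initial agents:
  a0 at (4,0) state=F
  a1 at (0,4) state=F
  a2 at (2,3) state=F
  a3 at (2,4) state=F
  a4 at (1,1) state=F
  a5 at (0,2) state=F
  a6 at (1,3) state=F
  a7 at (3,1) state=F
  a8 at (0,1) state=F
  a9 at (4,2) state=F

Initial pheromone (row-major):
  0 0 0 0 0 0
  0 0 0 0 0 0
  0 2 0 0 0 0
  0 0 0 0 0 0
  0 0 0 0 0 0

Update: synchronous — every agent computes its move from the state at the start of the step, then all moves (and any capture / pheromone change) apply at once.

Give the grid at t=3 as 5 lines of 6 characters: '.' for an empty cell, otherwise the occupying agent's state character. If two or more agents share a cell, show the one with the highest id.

t=1: a0@(0,0) a1@(0,3) a2@(1,2) a3@(1,3) a4@(2,1) a5@(0,1) a6@(0,2) a7@(2,1) a8@(0,0) a9@(0,1) | pheromone: 2 2 1 1 0 0 / 0 0 1 1 0 0 / 0 3 0 0 0 0 / 0 0 0 0 0 0 / 0 0 0 0 0 0
t=2: a0@(0,0) a1@(0,2) a2@(2,1) a3@(0,2) a4@(2,1) a5@(0,0) a6@(0,1) a7@(2,1) a8@(0,0) a9@(0,0) | pheromone: 5 2 2 0 0 0 / 0 0 0 0 0 0 / 0 5 0 0 0 0 / 0 0 0 0 0 0 / 0 0 0 0 0 0
t=3: a0@(0,0) a1@(0,1) a2@(2,1) a3@(0,1) a4@(2,1) a5@(0,0) a6@(0,0) a7@(2,1) a8@(0,0) a9@(0,0) | pheromone: 9 3 1 0 0 0 / 0 0 0 0 0 0 / 0 7 0 0 0 0 / 0 0 0 0 0 0 / 0 0 0 0 0 0

FF....
......
.F....
......
......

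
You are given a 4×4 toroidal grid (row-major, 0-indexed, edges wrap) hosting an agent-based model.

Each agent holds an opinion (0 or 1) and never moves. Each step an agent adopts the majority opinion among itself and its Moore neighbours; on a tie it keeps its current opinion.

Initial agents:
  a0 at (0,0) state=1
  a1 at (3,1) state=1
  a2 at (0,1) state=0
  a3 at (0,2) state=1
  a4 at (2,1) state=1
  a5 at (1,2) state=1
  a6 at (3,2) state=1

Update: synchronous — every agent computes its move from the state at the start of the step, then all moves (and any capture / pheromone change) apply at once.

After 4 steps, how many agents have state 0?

0

t=1: a0@(0,0):1 a1@(3,1):1 a2@(0,1):1 a3@(0,2):1 a4@(2,1):1 a5@(1,2):1 a6@(3,2):1
t=2: (unchanged — steady state)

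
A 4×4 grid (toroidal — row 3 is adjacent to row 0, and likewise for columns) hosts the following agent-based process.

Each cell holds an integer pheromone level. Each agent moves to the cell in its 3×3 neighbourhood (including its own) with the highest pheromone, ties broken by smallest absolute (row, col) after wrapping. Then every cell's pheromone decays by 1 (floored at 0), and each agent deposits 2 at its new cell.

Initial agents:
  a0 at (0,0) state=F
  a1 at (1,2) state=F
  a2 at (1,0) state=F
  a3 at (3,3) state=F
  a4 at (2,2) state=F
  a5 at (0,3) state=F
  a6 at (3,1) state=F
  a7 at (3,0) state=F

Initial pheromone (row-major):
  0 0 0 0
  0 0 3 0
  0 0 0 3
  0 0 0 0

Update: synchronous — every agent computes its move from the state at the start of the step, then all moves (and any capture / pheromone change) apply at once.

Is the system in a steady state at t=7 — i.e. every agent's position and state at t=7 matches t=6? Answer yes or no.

t=1: a0@(0,0) a1@(1,2) a2@(2,3) a3@(2,3) a4@(1,2) a5@(1,2) a6@(0,0) a7@(2,3) | pheromone: 4 0 0 0 / 0 0 8 0 / 0 0 0 8 / 0 0 0 0
t=2: a0@(0,0) a1@(1,2) a2@(1,2) a3@(1,2) a4@(1,2) a5@(1,2) a6@(0,0) a7@(1,2) | pheromone: 7 0 0 0 / 0 0 19 0 / 0 0 0 7 / 0 0 0 0
t=3: a0@(0,0) a1@(1,2) a2@(1,2) a3@(1,2) a4@(1,2) a5@(1,2) a6@(0,0) a7@(1,2) | pheromone: 10 0 0 0 / 0 0 30 0 / 0 0 0 6 / 0 0 0 0
t=4: a0@(0,0) a1@(1,2) a2@(1,2) a3@(1,2) a4@(1,2) a5@(1,2) a6@(0,0) a7@(1,2) | pheromone: 13 0 0 0 / 0 0 41 0 / 0 0 0 5 / 0 0 0 0
t=5: a0@(0,0) a1@(1,2) a2@(1,2) a3@(1,2) a4@(1,2) a5@(1,2) a6@(0,0) a7@(1,2) | pheromone: 16 0 0 0 / 0 0 52 0 / 0 0 0 4 / 0 0 0 0
t=6: a0@(0,0) a1@(1,2) a2@(1,2) a3@(1,2) a4@(1,2) a5@(1,2) a6@(0,0) a7@(1,2) | pheromone: 19 0 0 0 / 0 0 63 0 / 0 0 0 3 / 0 0 0 0
t=7: a0@(0,0) a1@(1,2) a2@(1,2) a3@(1,2) a4@(1,2) a5@(1,2) a6@(0,0) a7@(1,2) | pheromone: 22 0 0 0 / 0 0 74 0 / 0 0 0 2 / 0 0 0 0

yes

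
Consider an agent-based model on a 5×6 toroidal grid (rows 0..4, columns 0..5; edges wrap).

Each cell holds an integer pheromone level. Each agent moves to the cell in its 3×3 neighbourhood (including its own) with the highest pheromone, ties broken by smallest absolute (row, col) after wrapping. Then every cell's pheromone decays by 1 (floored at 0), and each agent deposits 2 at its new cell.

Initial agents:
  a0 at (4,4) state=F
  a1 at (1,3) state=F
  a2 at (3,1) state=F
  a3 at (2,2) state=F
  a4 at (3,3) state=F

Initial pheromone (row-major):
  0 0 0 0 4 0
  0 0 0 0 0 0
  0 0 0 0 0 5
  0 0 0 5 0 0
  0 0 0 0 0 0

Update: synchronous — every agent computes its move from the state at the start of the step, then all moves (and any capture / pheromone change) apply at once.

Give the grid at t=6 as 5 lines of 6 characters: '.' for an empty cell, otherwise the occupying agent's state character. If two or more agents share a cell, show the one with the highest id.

....F.
......
.....F
...F..
......

t=1: a0@(3,3) a1@(0,4) a2@(2,0) a3@(3,3) a4@(3,3) | pheromone: 0 0 0 0 5 0 / 0 0 0 0 0 0 / 2 0 0 0 0 4 / 0 0 0 10 0 0 / 0 0 0 0 0 0
t=2: a0@(3,3) a1@(0,4) a2@(2,5) a3@(3,3) a4@(3,3) | pheromone: 0 0 0 0 6 0 / 0 0 0 0 0 0 / 1 0 0 0 0 5 / 0 0 0 15 0 0 / 0 0 0 0 0 0
t=3: a0@(3,3) a1@(0,4) a2@(2,5) a3@(3,3) a4@(3,3) | pheromone: 0 0 0 0 7 0 / 0 0 0 0 0 0 / 0 0 0 0 0 6 / 0 0 0 20 0 0 / 0 0 0 0 0 0
t=4: a0@(3,3) a1@(0,4) a2@(2,5) a3@(3,3) a4@(3,3) | pheromone: 0 0 0 0 8 0 / 0 0 0 0 0 0 / 0 0 0 0 0 7 / 0 0 0 25 0 0 / 0 0 0 0 0 0
t=5: a0@(3,3) a1@(0,4) a2@(2,5) a3@(3,3) a4@(3,3) | pheromone: 0 0 0 0 9 0 / 0 0 0 0 0 0 / 0 0 0 0 0 8 / 0 0 0 30 0 0 / 0 0 0 0 0 0
t=6: a0@(3,3) a1@(0,4) a2@(2,5) a3@(3,3) a4@(3,3) | pheromone: 0 0 0 0 10 0 / 0 0 0 0 0 0 / 0 0 0 0 0 9 / 0 0 0 35 0 0 / 0 0 0 0 0 0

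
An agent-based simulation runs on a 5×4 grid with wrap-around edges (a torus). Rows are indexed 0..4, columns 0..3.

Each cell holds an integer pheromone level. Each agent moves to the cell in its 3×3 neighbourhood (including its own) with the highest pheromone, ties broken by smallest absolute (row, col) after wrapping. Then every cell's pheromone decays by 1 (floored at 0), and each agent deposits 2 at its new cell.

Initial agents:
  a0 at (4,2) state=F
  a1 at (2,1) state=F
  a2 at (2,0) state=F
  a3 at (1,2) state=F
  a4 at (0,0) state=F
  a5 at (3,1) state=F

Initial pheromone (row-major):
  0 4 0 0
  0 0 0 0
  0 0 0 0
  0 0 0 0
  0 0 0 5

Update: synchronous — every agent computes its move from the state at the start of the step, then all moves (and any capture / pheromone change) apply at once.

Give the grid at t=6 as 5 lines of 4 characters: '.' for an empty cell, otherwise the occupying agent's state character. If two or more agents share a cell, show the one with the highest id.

t=1: a0@(4,3) a1@(1,0) a2@(1,0) a3@(0,1) a4@(4,3) a5@(2,0) | pheromone: 0 5 0 0 / 4 0 0 0 / 2 0 0 0 / 0 0 0 0 / 0 0 0 8
t=2: a0@(4,3) a1@(0,1) a2@(0,1) a3@(0,1) a4@(4,3) a5@(1,0) | pheromone: 0 10 0 0 / 5 0 0 0 / 1 0 0 0 / 0 0 0 0 / 0 0 0 11
t=3: a0@(4,3) a1@(0,1) a2@(0,1) a3@(0,1) a4@(4,3) a5@(0,1) | pheromone: 0 17 0 0 / 4 0 0 0 / 0 0 0 0 / 0 0 0 0 / 0 0 0 14
t=4: a0@(4,3) a1@(0,1) a2@(0,1) a3@(0,1) a4@(4,3) a5@(0,1) | pheromone: 0 24 0 0 / 3 0 0 0 / 0 0 0 0 / 0 0 0 0 / 0 0 0 17
t=5: a0@(4,3) a1@(0,1) a2@(0,1) a3@(0,1) a4@(4,3) a5@(0,1) | pheromone: 0 31 0 0 / 2 0 0 0 / 0 0 0 0 / 0 0 0 0 / 0 0 0 20
t=6: a0@(4,3) a1@(0,1) a2@(0,1) a3@(0,1) a4@(4,3) a5@(0,1) | pheromone: 0 38 0 0 / 1 0 0 0 / 0 0 0 0 / 0 0 0 0 / 0 0 0 23

.F..
....
....
....
...F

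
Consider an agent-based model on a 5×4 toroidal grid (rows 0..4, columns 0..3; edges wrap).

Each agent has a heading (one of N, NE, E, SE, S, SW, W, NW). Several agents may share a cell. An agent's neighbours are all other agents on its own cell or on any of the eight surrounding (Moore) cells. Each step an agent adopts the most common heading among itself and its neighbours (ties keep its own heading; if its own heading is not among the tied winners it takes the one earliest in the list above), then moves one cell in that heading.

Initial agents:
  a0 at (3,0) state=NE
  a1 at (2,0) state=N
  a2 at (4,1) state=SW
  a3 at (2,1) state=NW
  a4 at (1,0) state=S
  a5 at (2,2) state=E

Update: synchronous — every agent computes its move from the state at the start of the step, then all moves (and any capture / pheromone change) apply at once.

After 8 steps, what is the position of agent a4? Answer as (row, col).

(4, 0)

t=1: a0@(2,1):NE a1@(1,0):N a2@(0,0):SW a3@(1,0):NW a4@(2,0):S a5@(2,3):E
t=2: a0@(1,2):NE a1@(0,0):N a2@(1,3):SW a3@(0,3):NW a4@(3,0):S a5@(2,0):E
t=3: a0@(0,3):NE a1@(4,0):N a2@(2,2):SW a3@(4,2):NW a4@(4,0):S a5@(2,1):E
t=4: a0@(4,0):NE a1@(3,0):N a2@(3,1):SW a3@(3,1):NW a4@(0,0):S a5@(2,2):E
t=5: a0@(3,1):NE a1@(2,0):N a2@(4,0):SW a3@(2,0):NW a4@(1,0):S a5@(2,3):E
t=6: a0@(2,2):NE a1@(1,0):N a2@(0,3):SW a3@(1,3):NW a4@(2,0):S a5@(2,0):E
t=7: a0@(1,3):NE a1@(0,0):N a2@(1,2):SW a3@(0,2):NW a4@(3,0):S a5@(2,1):E
t=8: a0@(0,0):NE a1@(4,0):N a2@(2,1):SW a3@(4,1):NW a4@(4,0):S a5@(2,2):E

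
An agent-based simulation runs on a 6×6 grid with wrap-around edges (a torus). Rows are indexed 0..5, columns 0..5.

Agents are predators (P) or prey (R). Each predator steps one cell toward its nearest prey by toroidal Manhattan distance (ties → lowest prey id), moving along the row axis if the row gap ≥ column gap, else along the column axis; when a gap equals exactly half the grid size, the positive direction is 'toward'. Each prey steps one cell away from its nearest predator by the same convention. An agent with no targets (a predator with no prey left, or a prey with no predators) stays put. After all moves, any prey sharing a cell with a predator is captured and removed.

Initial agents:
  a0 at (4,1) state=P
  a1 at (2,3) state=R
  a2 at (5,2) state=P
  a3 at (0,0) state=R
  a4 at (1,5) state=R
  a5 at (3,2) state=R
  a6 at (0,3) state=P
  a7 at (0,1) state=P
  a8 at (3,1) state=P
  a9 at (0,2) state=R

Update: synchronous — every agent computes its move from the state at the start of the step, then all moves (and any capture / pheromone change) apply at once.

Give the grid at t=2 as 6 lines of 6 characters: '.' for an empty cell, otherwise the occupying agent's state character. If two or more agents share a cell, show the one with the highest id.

t=1: a0@(3,1):P a1@(3,3):R a2@(0,2):P a3@(0,5):R a4@(1,0):R a5@(3,3):R a6@(0,2):P a7@(0,0):P a8@(3,2):P a9@(1,2):R
t=2: a0@(3,2):P a1@(3,4):R a2@(1,2):P a3@(0,4):R a4@(2,0):R a5@(3,4):R a6@(1,2):P a7@(0,5):P a8@(3,3):P a9@(2,2):R

....RP
..P...
R.R...
..PPR.
......
......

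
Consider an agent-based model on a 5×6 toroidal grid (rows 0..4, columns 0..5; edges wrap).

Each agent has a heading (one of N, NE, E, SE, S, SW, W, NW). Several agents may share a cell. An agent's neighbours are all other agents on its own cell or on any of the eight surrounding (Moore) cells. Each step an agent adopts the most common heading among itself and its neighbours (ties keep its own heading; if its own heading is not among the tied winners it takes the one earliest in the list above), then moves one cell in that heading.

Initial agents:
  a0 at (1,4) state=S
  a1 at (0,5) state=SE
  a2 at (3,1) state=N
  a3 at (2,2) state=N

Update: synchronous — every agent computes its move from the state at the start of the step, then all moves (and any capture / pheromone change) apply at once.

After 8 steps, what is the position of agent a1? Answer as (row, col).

(3, 1)

t=1: a0@(2,4):S a1@(1,0):SE a2@(2,1):N a3@(1,2):N
t=2: a0@(3,4):S a1@(2,1):SE a2@(1,1):N a3@(0,2):N
t=3: a0@(4,4):S a1@(3,2):SE a2@(0,1):N a3@(4,2):N
t=4: a0@(0,4):S a1@(4,3):SE a2@(4,1):N a3@(3,2):N
t=5: a0@(1,4):S a1@(0,4):SE a2@(3,1):N a3@(2,2):N
t=6: a0@(2,4):S a1@(1,5):SE a2@(2,1):N a3@(1,2):N
t=7: a0@(3,4):S a1@(2,0):SE a2@(1,1):N a3@(0,2):N
t=8: a0@(4,4):S a1@(3,1):SE a2@(0,1):N a3@(4,2):N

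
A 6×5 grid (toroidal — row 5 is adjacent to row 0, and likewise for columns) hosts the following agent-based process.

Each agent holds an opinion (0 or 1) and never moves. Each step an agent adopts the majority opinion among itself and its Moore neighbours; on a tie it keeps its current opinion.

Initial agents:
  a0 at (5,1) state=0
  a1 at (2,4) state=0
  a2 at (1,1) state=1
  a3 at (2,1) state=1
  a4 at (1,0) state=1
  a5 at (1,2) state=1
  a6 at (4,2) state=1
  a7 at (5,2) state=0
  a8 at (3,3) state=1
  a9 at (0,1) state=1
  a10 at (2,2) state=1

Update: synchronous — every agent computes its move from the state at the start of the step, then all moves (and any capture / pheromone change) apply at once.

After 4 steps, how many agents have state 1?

9

t=1: a0@(5,1):0 a1@(2,4):1 a2@(1,1):1 a3@(2,1):1 a4@(1,0):1 a5@(1,2):1 a6@(4,2):1 a7@(5,2):0 a8@(3,3):1 a9@(0,1):1 a10@(2,2):1
t=2: (unchanged — steady state)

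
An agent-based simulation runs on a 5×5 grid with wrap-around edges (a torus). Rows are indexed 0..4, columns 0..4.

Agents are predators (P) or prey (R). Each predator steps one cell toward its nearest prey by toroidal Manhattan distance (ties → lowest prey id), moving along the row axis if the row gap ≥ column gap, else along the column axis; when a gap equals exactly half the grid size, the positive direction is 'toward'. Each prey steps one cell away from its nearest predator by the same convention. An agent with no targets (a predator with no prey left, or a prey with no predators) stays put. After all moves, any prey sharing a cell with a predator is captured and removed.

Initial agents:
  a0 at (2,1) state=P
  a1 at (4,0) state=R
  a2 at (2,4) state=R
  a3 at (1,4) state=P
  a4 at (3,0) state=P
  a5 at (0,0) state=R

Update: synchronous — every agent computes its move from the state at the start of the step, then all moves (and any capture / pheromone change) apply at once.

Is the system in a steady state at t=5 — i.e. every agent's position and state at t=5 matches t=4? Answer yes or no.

no

t=1: a0@(2,0):P a1@(0,0):R a2@(3,4):R a3@(2,4):P a4@(4,0):P
t=2: a0@(1,0):P a2@(4,4):R a3@(3,4):P a4@(0,0):P
t=3: a0@(0,0):P a2@(0,4):R a3@(4,4):P a4@(4,0):P
t=4: a0@(0,4):P a2@(0,3):R a3@(0,4):P a4@(0,0):P
t=5: a0@(0,3):P a2@(0,2):R a3@(0,3):P a4@(0,4):P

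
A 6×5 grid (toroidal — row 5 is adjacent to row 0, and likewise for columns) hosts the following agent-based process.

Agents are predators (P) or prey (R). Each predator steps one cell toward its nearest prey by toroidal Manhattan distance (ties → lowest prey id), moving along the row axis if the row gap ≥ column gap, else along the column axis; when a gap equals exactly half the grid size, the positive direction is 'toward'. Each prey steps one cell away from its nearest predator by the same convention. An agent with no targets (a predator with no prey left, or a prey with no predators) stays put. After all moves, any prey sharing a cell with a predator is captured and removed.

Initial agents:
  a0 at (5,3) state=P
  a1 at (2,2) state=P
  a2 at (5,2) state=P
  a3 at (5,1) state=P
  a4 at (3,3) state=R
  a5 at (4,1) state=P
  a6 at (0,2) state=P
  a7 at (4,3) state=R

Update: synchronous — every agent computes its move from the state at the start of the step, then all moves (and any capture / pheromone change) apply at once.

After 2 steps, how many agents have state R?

t=1: a0@(4,3):P a1@(3,2):P a2@(4,2):P a3@(5,2):P a4@(2,3):R a5@(4,2):P a6@(5,2):P a7@(3,3):R
t=2: a0@(3,3):P a1@(3,3):P a2@(3,2):P a3@(4,2):P a4@(1,3):R a5@(3,2):P a6@(4,2):P a7@(2,3):R

2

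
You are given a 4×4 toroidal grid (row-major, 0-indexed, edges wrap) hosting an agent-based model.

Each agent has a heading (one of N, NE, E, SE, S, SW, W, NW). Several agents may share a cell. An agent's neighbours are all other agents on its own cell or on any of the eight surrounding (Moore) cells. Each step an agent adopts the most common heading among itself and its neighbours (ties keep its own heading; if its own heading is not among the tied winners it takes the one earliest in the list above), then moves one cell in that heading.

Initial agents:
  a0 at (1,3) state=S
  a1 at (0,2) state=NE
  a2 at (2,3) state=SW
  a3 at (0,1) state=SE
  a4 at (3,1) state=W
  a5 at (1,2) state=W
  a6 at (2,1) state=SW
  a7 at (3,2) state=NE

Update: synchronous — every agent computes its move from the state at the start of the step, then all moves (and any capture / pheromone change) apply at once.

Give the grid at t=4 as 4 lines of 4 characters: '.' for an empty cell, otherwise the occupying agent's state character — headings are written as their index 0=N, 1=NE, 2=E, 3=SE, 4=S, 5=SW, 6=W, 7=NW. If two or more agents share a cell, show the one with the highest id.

.11.
..1.
....
.111

t=1: a0@(2,3):S a1@(3,3):NE a2@(3,2):SW a3@(3,2):NE a4@(2,2):NE a5@(2,1):SW a6@(2,0):W a7@(2,3):NE
t=2: a0@(1,0):NE a1@(2,0):NE a2@(2,3):NE a3@(2,3):NE a4@(1,3):NE a5@(3,0):SW a6@(1,1):NE a7@(1,0):NE
t=3: a0@(0,1):NE a1@(1,1):NE a2@(1,0):NE a3@(1,0):NE a4@(0,0):NE a5@(2,1):NE a6@(0,2):NE a7@(0,1):NE
t=4: a0@(3,2):NE a1@(0,2):NE a2@(0,1):NE a3@(0,1):NE a4@(3,1):NE a5@(1,2):NE a6@(3,3):NE a7@(3,2):NE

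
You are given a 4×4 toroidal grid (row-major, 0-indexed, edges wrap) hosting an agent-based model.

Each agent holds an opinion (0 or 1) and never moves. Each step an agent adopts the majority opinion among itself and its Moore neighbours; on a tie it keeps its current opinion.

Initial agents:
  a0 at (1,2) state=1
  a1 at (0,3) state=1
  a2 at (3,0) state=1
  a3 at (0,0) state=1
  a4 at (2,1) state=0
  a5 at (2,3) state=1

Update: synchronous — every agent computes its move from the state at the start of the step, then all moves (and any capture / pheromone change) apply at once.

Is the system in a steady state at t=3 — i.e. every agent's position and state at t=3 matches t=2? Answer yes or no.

t=1: a0@(1,2):1 a1@(0,3):1 a2@(3,0):1 a3@(0,0):1 a4@(2,1):1 a5@(2,3):1
t=2: (unchanged — steady state)

yes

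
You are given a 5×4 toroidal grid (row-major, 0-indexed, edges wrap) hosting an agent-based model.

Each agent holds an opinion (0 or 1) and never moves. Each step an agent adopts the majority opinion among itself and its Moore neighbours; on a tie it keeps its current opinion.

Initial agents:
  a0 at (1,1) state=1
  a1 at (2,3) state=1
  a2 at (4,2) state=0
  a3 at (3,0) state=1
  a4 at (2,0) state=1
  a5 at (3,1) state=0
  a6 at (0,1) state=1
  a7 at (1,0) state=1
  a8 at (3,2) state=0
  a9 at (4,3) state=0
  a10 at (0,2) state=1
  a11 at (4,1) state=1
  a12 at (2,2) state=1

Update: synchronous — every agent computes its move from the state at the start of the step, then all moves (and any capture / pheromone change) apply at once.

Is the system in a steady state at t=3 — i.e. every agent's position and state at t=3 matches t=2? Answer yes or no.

t=1: a0@(1,1):1 a1@(2,3):1 a2@(4,2):0 a3@(3,0):1 a4@(2,0):1 a5@(3,1):1 a6@(0,1):1 a7@(1,0):1 a8@(3,2):0 a9@(4,3):0 a10@(0,2):1 a11@(4,1):1 a12@(2,2):1
t=2: a0@(1,1):1 a1@(2,3):1 a2@(4,2):1 a3@(3,0):1 a4@(2,0):1 a5@(3,1):1 a6@(0,1):1 a7@(1,0):1 a8@(3,2):1 a9@(4,3):0 a10@(0,2):1 a11@(4,1):1 a12@(2,2):1
t=3: a0@(1,1):1 a1@(2,3):1 a2@(4,2):1 a3@(3,0):1 a4@(2,0):1 a5@(3,1):1 a6@(0,1):1 a7@(1,0):1 a8@(3,2):1 a9@(4,3):1 a10@(0,2):1 a11@(4,1):1 a12@(2,2):1

no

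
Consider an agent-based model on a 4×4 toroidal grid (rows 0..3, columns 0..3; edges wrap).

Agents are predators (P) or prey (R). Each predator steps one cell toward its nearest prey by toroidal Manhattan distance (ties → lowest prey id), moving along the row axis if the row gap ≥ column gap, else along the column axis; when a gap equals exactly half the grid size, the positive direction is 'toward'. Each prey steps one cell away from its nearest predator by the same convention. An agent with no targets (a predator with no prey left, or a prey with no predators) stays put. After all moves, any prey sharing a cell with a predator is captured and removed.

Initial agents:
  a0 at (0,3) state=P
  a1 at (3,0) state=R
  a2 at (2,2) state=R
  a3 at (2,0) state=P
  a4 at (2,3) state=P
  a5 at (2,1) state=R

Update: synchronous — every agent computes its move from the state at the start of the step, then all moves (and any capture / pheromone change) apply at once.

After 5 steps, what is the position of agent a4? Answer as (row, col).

t=1: a0@(3,3):P a1@(0,0):R a2@(2,1):R a3@(3,0):P a4@(2,2):P
t=2: a0@(0,3):P a1@(1,0):R a2@(2,0):R a3@(0,0):P a4@(2,1):P
t=3: a0@(1,3):P a2@(2,3):R a3@(1,0):P a4@(2,0):P
t=4: a0@(2,3):P a2@(3,3):R a3@(2,0):P a4@(2,3):P
t=5: a0@(3,3):P a2@(0,3):R a3@(3,0):P a4@(3,3):P

(3, 3)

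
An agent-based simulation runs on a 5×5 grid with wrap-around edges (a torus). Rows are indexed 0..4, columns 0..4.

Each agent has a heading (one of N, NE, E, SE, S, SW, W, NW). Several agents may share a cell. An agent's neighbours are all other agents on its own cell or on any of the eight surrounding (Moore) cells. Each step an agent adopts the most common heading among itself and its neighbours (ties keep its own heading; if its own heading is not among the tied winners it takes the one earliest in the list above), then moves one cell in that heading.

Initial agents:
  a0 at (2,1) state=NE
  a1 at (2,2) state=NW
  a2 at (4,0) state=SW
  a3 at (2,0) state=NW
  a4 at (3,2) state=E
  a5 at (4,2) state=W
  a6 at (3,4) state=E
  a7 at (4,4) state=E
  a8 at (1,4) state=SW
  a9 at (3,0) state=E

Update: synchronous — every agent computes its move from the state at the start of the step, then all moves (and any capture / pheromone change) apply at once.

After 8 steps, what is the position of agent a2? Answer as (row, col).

(4, 3)

t=1: a0@(2,2):E a1@(1,1):NW a2@(4,1):E a3@(2,1):E a4@(3,3):E a5@(4,1):W a6@(3,0):E a7@(4,0):E a8@(2,3):SW a9@(3,1):E
t=2: a0@(2,3):E a1@(1,2):E a2@(4,2):E a3@(2,2):E a4@(3,4):E a5@(4,2):E a6@(3,1):E a7@(4,1):E a8@(2,4):E a9@(3,2):E
t=3: a0@(2,4):E a1@(1,3):E a2@(4,3):E a3@(2,3):E a4@(3,0):E a5@(4,3):E a6@(3,2):E a7@(4,2):E a8@(2,0):E a9@(3,3):E
t=4: a0@(2,0):E a1@(1,4):E a2@(4,4):E a3@(2,4):E a4@(3,1):E a5@(4,4):E a6@(3,3):E a7@(4,3):E a8@(2,1):E a9@(3,4):E
t=5: a0@(2,1):E a1@(1,0):E a2@(4,0):E a3@(2,0):E a4@(3,2):E a5@(4,0):E a6@(3,4):E a7@(4,4):E a8@(2,2):E a9@(3,0):E
t=6: a0@(2,2):E a1@(1,1):E a2@(4,1):E a3@(2,1):E a4@(3,3):E a5@(4,1):E a6@(3,0):E a7@(4,0):E a8@(2,3):E a9@(3,1):E
t=7: a0@(2,3):E a1@(1,2):E a2@(4,2):E a3@(2,2):E a4@(3,4):E a5@(4,2):E a6@(3,1):E a7@(4,1):E a8@(2,4):E a9@(3,2):E
t=8: a0@(2,4):E a1@(1,3):E a2@(4,3):E a3@(2,3):E a4@(3,0):E a5@(4,3):E a6@(3,2):E a7@(4,2):E a8@(2,0):E a9@(3,3):E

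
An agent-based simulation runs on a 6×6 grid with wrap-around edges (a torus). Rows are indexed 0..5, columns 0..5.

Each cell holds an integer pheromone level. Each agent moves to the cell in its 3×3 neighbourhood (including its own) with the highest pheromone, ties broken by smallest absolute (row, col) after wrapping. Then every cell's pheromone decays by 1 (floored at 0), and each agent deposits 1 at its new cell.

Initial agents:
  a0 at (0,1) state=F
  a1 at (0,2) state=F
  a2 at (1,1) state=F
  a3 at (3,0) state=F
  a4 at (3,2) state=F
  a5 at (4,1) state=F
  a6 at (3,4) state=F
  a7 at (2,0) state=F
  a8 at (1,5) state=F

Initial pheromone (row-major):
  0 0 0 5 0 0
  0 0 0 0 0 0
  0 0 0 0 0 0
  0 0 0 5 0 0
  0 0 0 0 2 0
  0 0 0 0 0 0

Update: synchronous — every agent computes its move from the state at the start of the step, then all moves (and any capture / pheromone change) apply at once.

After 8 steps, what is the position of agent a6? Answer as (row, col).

t=1: a0@(0,0) a1@(0,3) a2@(0,0) a3@(2,0) a4@(3,3) a5@(3,0) a6@(3,3) a7@(1,0) a8@(0,0) | pheromone: 3 0 0 5 0 0 / 1 0 0 0 0 0 / 1 0 0 0 0 0 / 1 0 0 6 0 0 / 0 0 0 0 1 0 / 0 0 0 0 0 0
t=2: a0@(0,0) a1@(0,3) a2@(0,0) a3@(1,0) a4@(3,3) a5@(2,0) a6@(3,3) a7@(0,0) a8@(0,0) | pheromone: 6 0 0 5 0 0 / 1 0 0 0 0 0 / 1 0 0 0 0 0 / 0 0 0 7 0 0 / 0 0 0 0 0 0 / 0 0 0 0 0 0
t=3: a0@(0,0) a1@(0,3) a2@(0,0) a3@(0,0) a4@(3,3) a5@(1,0) a6@(3,3) a7@(0,0) a8@(0,0) | pheromone: 10 0 0 5 0 0 / 1 0 0 0 0 0 / 0 0 0 0 0 0 / 0 0 0 8 0 0 / 0 0 0 0 0 0 / 0 0 0 0 0 0
t=4: a0@(0,0) a1@(0,3) a2@(0,0) a3@(0,0) a4@(3,3) a5@(0,0) a6@(3,3) a7@(0,0) a8@(0,0) | pheromone: 15 0 0 5 0 0 / 0 0 0 0 0 0 / 0 0 0 0 0 0 / 0 0 0 9 0 0 / 0 0 0 0 0 0 / 0 0 0 0 0 0
t=5: a0@(0,0) a1@(0,3) a2@(0,0) a3@(0,0) a4@(3,3) a5@(0,0) a6@(3,3) a7@(0,0) a8@(0,0) | pheromone: 20 0 0 5 0 0 / 0 0 0 0 0 0 / 0 0 0 0 0 0 / 0 0 0 10 0 0 / 0 0 0 0 0 0 / 0 0 0 0 0 0
t=6: a0@(0,0) a1@(0,3) a2@(0,0) a3@(0,0) a4@(3,3) a5@(0,0) a6@(3,3) a7@(0,0) a8@(0,0) | pheromone: 25 0 0 5 0 0 / 0 0 0 0 0 0 / 0 0 0 0 0 0 / 0 0 0 11 0 0 / 0 0 0 0 0 0 / 0 0 0 0 0 0
t=7: a0@(0,0) a1@(0,3) a2@(0,0) a3@(0,0) a4@(3,3) a5@(0,0) a6@(3,3) a7@(0,0) a8@(0,0) | pheromone: 30 0 0 5 0 0 / 0 0 0 0 0 0 / 0 0 0 0 0 0 / 0 0 0 12 0 0 / 0 0 0 0 0 0 / 0 0 0 0 0 0
t=8: a0@(0,0) a1@(0,3) a2@(0,0) a3@(0,0) a4@(3,3) a5@(0,0) a6@(3,3) a7@(0,0) a8@(0,0) | pheromone: 35 0 0 5 0 0 / 0 0 0 0 0 0 / 0 0 0 0 0 0 / 0 0 0 13 0 0 / 0 0 0 0 0 0 / 0 0 0 0 0 0

(3, 3)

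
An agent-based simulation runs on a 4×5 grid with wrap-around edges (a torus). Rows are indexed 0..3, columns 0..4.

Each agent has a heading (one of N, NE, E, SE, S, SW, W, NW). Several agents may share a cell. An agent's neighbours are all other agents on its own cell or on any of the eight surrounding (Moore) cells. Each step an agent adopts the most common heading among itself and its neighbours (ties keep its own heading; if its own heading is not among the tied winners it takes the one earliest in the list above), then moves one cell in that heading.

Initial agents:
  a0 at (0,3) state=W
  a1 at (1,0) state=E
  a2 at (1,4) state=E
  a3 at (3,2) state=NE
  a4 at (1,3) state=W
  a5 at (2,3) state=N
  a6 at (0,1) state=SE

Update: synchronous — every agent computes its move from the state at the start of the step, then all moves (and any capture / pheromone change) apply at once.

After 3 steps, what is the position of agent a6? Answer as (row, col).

(1, 0)

t=1: a0@(0,2):W a1@(1,1):E a2@(1,0):E a3@(2,3):NE a4@(1,2):W a5@(1,3):N a6@(1,2):SE
t=2: a0@(0,1):W a1@(1,2):E a2@(1,1):E a3@(1,4):NE a4@(1,1):W a5@(1,2):W a6@(1,1):W
t=3: a0@(0,0):W a1@(1,1):W a2@(1,0):W a3@(0,0):NE a4@(1,0):W a5@(1,1):W a6@(1,0):W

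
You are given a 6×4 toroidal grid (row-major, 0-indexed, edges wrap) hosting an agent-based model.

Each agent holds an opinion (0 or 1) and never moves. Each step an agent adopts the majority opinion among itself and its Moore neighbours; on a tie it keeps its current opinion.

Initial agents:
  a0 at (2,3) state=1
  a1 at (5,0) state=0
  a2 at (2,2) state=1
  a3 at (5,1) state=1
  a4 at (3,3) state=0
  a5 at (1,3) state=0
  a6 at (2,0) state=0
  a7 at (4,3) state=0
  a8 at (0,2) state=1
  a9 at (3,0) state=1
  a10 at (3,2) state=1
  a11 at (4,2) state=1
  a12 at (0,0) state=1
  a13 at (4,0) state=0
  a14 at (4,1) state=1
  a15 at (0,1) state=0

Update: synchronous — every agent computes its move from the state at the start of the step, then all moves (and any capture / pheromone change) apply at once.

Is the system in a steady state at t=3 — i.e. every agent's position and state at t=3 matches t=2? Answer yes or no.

no

t=1: a0@(2,3):1 a1@(5,0):0 a2@(2,2):1 a3@(5,1):1 a4@(3,3):1 a5@(1,3):1 a6@(2,0):0 a7@(4,3):0 a8@(0,2):1 a9@(3,0):0 a10@(3,2):1 a11@(4,2):1 a12@(0,0):0 a13@(4,0):0 a14@(4,1):1 a15@(0,1):1
t=2: a0@(2,3):1 a1@(5,0):0 a2@(2,2):1 a3@(5,1):1 a4@(3,3):1 a5@(1,3):1 a6@(2,0):1 a7@(4,3):0 a8@(0,2):1 a9@(3,0):0 a10@(3,2):1 a11@(4,2):1 a12@(0,0):1 a13@(4,0):0 a14@(4,1):1 a15@(0,1):1
t=3: a0@(2,3):1 a1@(5,0):1 a2@(2,2):1 a3@(5,1):1 a4@(3,3):1 a5@(1,3):1 a6@(2,0):1 a7@(4,3):0 a8@(0,2):1 a9@(3,0):1 a10@(3,2):1 a11@(4,2):1 a12@(0,0):1 a13@(4,0):0 a14@(4,1):1 a15@(0,1):1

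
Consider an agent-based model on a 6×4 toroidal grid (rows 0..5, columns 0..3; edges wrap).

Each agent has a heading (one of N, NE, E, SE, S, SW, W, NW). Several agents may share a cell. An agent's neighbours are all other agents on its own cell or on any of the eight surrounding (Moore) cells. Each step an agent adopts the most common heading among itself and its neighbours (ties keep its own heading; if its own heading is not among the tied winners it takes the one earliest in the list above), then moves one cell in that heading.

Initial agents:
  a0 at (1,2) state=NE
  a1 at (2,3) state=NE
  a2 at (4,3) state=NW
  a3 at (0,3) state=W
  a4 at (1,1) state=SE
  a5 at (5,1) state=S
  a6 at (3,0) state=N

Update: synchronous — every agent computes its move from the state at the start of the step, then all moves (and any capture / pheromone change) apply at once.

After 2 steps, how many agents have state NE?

2

t=1: a0@(0,3):NE a1@(1,0):NE a2@(3,2):NW a3@(0,2):W a4@(2,2):SE a5@(0,1):S a6@(2,0):N
t=2: a0@(5,0):NE a1@(0,1):NE a2@(2,1):NW a3@(0,1):W a4@(3,3):SE a5@(1,1):S a6@(1,0):N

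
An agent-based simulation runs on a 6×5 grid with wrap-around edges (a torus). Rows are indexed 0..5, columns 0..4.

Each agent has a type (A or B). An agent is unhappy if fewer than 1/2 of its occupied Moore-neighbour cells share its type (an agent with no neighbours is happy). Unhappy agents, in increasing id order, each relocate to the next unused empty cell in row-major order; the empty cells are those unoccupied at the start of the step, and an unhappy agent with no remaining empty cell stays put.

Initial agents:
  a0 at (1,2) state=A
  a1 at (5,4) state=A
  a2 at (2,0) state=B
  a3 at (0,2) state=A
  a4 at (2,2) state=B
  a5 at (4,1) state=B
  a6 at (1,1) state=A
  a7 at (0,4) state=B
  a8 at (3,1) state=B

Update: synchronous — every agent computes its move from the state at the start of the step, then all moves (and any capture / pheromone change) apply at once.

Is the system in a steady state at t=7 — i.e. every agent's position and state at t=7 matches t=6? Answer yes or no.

t=1: a0@(1,2):A a1@(0,0):A a2@(2,0):B a3@(0,2):A a4@(0,1):B a5@(4,1):B a6@(1,1):A a7@(0,3):B a8@(3,1):B
t=2: a0@(1,2):A a1@(0,0):A a2@(2,0):B a3@(0,2):A a4@(0,4):B a5@(4,1):B a6@(1,1):A a7@(1,0):B a8@(3,1):B
t=3: a0@(1,2):A a1@(0,1):A a2@(2,0):B a3@(0,2):A a4@(0,4):B a5@(4,1):B a6@(1,1):A a7@(1,0):B a8@(3,1):B
t=4: (unchanged — steady state)

yes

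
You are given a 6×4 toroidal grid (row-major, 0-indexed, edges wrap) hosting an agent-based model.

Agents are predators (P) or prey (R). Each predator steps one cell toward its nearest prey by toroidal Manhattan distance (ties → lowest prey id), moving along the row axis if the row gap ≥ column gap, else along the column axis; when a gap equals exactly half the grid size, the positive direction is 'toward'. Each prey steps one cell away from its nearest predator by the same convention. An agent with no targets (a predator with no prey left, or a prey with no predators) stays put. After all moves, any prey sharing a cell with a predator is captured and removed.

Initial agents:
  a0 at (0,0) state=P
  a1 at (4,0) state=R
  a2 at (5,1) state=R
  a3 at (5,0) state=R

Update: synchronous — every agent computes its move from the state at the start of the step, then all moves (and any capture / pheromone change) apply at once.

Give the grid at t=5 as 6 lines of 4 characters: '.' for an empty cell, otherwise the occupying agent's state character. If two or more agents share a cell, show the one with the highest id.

RR..
P...
....
....
....
R...

t=1: a0@(5,0):P a1@(3,0):R a2@(4,1):R a3@(4,0):R
t=2: a0@(4,0):P a1@(2,0):R a2@(3,1):R a3@(3,0):R
t=3: a0@(3,0):P a1@(1,0):R a2@(2,1):R a3@(2,0):R
t=4: a0@(2,0):P a1@(0,0):R a2@(1,1):R a3@(1,0):R
t=5: a0@(1,0):P a1@(5,0):R a2@(0,1):R a3@(0,0):R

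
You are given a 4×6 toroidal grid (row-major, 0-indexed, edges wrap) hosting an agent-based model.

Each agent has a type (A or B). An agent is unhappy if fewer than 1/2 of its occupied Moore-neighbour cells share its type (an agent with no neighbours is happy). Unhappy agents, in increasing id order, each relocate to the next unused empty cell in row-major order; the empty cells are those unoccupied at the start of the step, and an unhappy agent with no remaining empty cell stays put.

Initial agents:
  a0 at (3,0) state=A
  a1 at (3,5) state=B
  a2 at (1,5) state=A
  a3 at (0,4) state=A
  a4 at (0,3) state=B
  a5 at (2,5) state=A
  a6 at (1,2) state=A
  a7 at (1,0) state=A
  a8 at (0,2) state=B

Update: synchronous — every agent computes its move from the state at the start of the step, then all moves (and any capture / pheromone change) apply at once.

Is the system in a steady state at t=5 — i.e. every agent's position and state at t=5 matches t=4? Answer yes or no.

no

t=1: a0@(3,0):A a1@(0,0):B a2@(1,5):A a3@(0,1):A a4@(0,5):B a5@(2,5):A a6@(1,1):A a7@(1,0):A a8@(0,2):B
t=2: a0@(3,0):A a1@(0,3):B a2@(1,5):A a3@(0,1):A a4@(0,4):B a5@(2,5):A a6@(1,1):A a7@(1,0):A a8@(1,2):B
t=3: a0@(3,0):A a1@(0,3):B a2@(1,5):A a3@(0,1):A a4@(0,4):B a5@(2,5):A a6@(1,1):A a7@(1,0):A a8@(0,0):B
t=4: a0@(3,0):A a1@(0,3):B a2@(1,5):A a3@(0,1):A a4@(0,4):B a5@(2,5):A a6@(1,1):A a7@(1,0):A a8@(0,2):B
t=5: a0@(3,0):A a1@(0,3):B a2@(1,5):A a3@(0,1):A a4@(0,4):B a5@(2,5):A a6@(1,1):A a7@(1,0):A a8@(0,0):B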